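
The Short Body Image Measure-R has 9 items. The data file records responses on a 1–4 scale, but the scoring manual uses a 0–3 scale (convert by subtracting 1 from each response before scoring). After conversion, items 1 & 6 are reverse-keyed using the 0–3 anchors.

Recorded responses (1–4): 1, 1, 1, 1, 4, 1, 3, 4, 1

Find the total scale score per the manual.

14

Convert to 0–3: 0, 0, 0, 0, 3, 0, 2, 3, 0
Reverse-coded (reversed = (0+3) − raw = 3 − raw):
  item 1: 3 − 0 = 3
  item 6: 3 − 0 = 3
Scored: 3, 0, 0, 0, 3, 3, 2, 3, 0
Total = 14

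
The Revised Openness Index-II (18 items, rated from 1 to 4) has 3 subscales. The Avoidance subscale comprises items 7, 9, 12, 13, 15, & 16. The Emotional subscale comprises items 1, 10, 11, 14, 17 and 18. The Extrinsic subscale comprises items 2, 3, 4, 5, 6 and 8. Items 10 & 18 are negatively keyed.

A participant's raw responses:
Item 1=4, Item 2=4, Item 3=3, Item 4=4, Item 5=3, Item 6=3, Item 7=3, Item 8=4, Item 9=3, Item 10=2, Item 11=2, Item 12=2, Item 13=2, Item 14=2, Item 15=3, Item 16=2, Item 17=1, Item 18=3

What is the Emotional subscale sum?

14

Emotional items: 1, 10, 11, 14, 17, 18.
Of these, items 10 & 18 are negatively keyed; reversed = (1+4) − raw = 5 − raw.
  item 1: 4
  item 10: 5 − 2 = 3
  item 11: 2
  item 14: 2
  item 17: 1
  item 18: 5 − 3 = 2
Sum = 4 + 3 + 2 + 2 + 1 + 2 = 14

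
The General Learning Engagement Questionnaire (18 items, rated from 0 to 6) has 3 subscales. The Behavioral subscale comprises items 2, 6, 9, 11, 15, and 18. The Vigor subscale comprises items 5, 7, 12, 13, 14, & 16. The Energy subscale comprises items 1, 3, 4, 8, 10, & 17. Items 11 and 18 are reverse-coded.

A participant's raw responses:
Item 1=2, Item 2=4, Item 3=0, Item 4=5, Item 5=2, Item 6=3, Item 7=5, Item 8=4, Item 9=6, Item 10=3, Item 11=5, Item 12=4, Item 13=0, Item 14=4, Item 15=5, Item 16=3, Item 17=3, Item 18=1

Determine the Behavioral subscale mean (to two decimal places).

4.00

Behavioral items: 2, 6, 9, 11, 15, 18.
Of these, items 11 and 18 are reverse-coded; reversed = (0+6) − raw = 6 − raw.
  item 2: 4
  item 6: 3
  item 9: 6
  item 11: 6 − 5 = 1
  item 15: 5
  item 18: 6 − 1 = 5
Sum = 4 + 3 + 6 + 1 + 5 + 5 = 24
Mean = 24 / 6 = 4.00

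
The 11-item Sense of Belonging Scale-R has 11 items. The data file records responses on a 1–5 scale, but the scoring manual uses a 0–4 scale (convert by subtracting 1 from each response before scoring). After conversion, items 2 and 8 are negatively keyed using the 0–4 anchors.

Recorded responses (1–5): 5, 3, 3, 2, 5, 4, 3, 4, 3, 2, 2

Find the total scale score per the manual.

Convert to 0–4: 4, 2, 2, 1, 4, 3, 2, 3, 2, 1, 1
Reverse-coded (reversed = (0+4) − raw = 4 − raw):
  item 2: 4 − 2 = 2
  item 8: 4 − 3 = 1
Scored: 4, 2, 2, 1, 4, 3, 2, 1, 2, 1, 1
Total = 23

23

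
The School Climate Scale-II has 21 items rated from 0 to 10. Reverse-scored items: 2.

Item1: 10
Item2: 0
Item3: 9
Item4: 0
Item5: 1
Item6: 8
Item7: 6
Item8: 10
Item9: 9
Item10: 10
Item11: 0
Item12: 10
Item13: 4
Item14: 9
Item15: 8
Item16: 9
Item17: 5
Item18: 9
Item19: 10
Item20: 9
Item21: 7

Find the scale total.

Reverse-scored items use 10 − raw:
  item 2: 10 − 0 = 10
Scored responses: 10, 10, 9, 0, 1, 8, 6, 10, 9, 10, 0, 10, 4, 9, 8, 9, 5, 9, 10, 9, 7
Total = 10 + 10 + 9 + 0 + 1 + 8 + 6 + 10 + 9 + 10 + 0 + 10 + 4 + 9 + 8 + 9 + 5 + 9 + 10 + 9 + 7 = 153

153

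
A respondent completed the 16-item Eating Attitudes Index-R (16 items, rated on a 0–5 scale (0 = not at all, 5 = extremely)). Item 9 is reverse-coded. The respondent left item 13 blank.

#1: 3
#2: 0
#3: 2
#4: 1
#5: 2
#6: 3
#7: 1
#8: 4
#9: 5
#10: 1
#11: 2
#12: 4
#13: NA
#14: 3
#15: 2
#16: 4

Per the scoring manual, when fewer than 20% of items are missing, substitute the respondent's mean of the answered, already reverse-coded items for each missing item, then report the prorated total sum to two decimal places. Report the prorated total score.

34.13

Reverse-coded (reversed = (0+5) − raw = 5 − raw):
  item 9: 5 − 5 = 0
Completed scored items (15 of 16): 3, 0, 2, 1, 2, 3, 1, 4, 0, 1, 2, 4, 3, 2, 4; sum = 32.
Person mean = 32 / 15 ≈ 2.1333
Prorated total = (32 / 15) × 16 = 34.13 (to 2 dp)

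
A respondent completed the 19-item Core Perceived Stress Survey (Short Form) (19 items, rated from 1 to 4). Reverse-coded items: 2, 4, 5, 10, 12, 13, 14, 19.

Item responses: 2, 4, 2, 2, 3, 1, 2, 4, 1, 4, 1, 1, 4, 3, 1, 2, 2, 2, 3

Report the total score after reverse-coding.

36

Reversing items 2, 4, 5, 10, 12, 13, 14, & 19 with 5 − raw:
Total = 2 + (5−4) + 2 + (5−2) + (5−3) + 1 + 2 + 4 + 1 + (5−4) + 1 + (5−1) + (5−4) + (5−3) + 1 + 2 + 2 + 2 + (5−3)
      = 2 + 1 + 2 + 3 + 2 + 1 + 2 + 4 + 1 + 1 + 1 + 4 + 1 + 2 + 1 + 2 + 2 + 2 + 2 = 36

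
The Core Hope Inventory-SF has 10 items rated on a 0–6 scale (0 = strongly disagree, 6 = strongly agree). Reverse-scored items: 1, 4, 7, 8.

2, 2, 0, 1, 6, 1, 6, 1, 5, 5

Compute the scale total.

Reversing items 1, 4, 7 and 8 with 6 − raw:
Total = (6−2) + 2 + 0 + (6−1) + 6 + 1 + (6−6) + (6−1) + 5 + 5
      = 4 + 2 + 0 + 5 + 6 + 1 + 0 + 5 + 5 + 5 = 33

33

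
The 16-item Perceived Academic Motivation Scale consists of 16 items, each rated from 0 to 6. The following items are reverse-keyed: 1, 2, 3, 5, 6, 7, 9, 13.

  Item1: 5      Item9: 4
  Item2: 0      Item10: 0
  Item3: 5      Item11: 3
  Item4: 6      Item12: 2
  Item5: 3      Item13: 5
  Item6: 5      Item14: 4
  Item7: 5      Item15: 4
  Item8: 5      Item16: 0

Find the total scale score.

Reversing items 1, 2, 3, 5, 6, 7, 9, & 13 with 6 − raw:
Total = (6−5) + (6−0) + (6−5) + 6 + (6−3) + (6−5) + (6−5) + 5 + (6−4) + 0 + 3 + 2 + (6−5) + 4 + 4 + 0
      = 1 + 6 + 1 + 6 + 3 + 1 + 1 + 5 + 2 + 0 + 3 + 2 + 1 + 4 + 4 + 0 = 40

40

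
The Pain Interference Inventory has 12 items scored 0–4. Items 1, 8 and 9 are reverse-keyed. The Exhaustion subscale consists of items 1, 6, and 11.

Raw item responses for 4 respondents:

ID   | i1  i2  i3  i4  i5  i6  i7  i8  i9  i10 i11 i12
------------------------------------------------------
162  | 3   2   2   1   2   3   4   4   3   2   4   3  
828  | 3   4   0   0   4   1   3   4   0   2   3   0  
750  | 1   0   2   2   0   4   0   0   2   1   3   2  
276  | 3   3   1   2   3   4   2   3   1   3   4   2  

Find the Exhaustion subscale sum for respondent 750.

Respondent 750 raw: 1, 0, 2, 2, 0, 4, 0, 0, 2, 1, 3, 2.
Exhaustion items: 1, 6, 11.
Reverse-coded (reverse-coded value = 4 − response):
  item 1: 4 − 1 = 3
  item 6: 4
  item 11: 3
Sum = 3 + 4 + 3 = 10

10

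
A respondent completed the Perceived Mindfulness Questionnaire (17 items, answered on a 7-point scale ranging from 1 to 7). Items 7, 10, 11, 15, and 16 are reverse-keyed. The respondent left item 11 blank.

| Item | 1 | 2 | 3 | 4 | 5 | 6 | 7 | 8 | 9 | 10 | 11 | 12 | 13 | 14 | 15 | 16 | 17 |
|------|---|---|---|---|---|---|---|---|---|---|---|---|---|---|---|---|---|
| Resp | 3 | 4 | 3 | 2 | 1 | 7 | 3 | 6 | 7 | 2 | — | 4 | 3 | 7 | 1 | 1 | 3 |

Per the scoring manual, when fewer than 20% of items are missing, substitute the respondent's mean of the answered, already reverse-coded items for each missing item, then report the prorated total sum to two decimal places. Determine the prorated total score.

Reverse-coded (reversed = (1+7) − raw = 8 − raw):
  item 7: 8 − 3 = 5
  item 10: 8 − 2 = 6
  item 15: 8 − 1 = 7
  item 16: 8 − 1 = 7
Completed scored items (16 of 17): 3, 4, 3, 2, 1, 7, 5, 6, 7, 6, 4, 3, 7, 7, 7, 3; sum = 75.
Person mean = 75 / 16 ≈ 4.6875
Prorated total = (75 / 16) × 17 = 79.69 (to 2 dp)

79.69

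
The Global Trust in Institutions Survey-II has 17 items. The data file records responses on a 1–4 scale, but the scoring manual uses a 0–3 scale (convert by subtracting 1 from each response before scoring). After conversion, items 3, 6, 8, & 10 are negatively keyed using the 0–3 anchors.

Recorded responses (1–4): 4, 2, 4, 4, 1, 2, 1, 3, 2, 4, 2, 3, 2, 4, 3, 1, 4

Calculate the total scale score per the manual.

23

Convert to 0–3: 3, 1, 3, 3, 0, 1, 0, 2, 1, 3, 1, 2, 1, 3, 2, 0, 3
Reverse-coded (reverse-coded value = 3 − response):
  item 3: 3 − 3 = 0
  item 6: 3 − 1 = 2
  item 8: 3 − 2 = 1
  item 10: 3 − 3 = 0
Scored: 3, 1, 0, 3, 0, 2, 0, 1, 1, 0, 1, 2, 1, 3, 2, 0, 3
Total = 23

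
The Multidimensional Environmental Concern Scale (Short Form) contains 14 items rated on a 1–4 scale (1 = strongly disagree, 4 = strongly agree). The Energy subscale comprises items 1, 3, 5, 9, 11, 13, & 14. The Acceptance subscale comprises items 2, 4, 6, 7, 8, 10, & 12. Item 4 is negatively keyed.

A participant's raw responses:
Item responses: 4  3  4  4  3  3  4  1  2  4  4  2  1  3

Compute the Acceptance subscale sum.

Acceptance items: 2, 4, 6, 7, 8, 10, 12.
Of these, item 4 is negatively keyed; reversed = (1+4) − raw = 5 − raw.
  item 2: 3
  item 4: 5 − 4 = 1
  item 6: 3
  item 7: 4
  item 8: 1
  item 10: 4
  item 12: 2
Sum = 3 + 1 + 3 + 4 + 1 + 4 + 2 = 18

18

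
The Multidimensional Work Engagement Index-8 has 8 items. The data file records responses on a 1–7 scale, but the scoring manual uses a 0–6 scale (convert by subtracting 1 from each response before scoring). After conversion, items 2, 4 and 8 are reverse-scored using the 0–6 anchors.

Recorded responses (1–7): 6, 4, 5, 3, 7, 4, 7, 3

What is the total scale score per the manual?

35

Convert to 0–6: 5, 3, 4, 2, 6, 3, 6, 2
Reverse-coded (on a 0–6 scale, reversed = 6 − raw):
  item 2: 6 − 3 = 3
  item 4: 6 − 2 = 4
  item 8: 6 − 2 = 4
Scored: 5, 3, 4, 4, 6, 3, 6, 4
Total = 35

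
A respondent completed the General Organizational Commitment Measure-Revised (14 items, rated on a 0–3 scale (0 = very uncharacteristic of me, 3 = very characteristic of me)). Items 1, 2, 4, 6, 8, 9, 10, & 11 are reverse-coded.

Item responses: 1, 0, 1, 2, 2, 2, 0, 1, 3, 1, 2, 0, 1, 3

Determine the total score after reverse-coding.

19

Raw sum = 19. Reverse-coded items: 1, 2, 4, 6, 8, 9, 10, 11; their raw sum = 12.
Each reversal replaces raw with 3 − raw, changing the total by 3 − 2·raw per item.
Total = 19 + 8·3 − 2·12 = 19 + 24 − 24 = 19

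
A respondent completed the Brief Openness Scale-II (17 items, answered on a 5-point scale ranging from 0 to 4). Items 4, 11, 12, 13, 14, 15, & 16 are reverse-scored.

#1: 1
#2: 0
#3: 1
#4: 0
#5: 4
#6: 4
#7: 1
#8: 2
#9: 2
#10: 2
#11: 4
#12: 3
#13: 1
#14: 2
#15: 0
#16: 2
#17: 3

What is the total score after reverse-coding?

Raw sum = 32. Reverse-scored items: 4, 11, 12, 13, 14, 15, 16; their raw sum = 12.
Each reversal replaces raw with 4 − raw, changing the total by 4 − 2·raw per item.
Total = 32 + 7·4 − 2·12 = 32 + 28 − 24 = 36

36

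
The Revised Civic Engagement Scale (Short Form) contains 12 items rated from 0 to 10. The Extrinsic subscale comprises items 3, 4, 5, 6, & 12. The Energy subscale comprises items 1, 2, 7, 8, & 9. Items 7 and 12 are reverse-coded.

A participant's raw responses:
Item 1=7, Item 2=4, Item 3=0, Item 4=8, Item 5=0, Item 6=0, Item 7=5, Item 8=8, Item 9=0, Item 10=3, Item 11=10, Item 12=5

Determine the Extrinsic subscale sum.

13

Extrinsic items: 3, 4, 5, 6, 12.
Of these, item 12 is reverse-coded; on a 0–10 scale, reversed = 10 − raw.
  item 3: 0
  item 4: 8
  item 5: 0
  item 6: 0
  item 12: 10 − 5 = 5
Sum = 0 + 8 + 0 + 0 + 5 = 13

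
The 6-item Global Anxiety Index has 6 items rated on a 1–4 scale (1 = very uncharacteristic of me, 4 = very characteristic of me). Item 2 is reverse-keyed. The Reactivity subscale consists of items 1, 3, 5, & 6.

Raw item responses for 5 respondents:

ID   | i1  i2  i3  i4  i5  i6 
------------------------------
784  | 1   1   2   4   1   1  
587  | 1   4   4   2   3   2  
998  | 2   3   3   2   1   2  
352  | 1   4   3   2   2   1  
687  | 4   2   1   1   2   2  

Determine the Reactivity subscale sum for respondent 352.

7

Respondent 352 raw: 1, 4, 3, 2, 2, 1.
Reactivity items: 1, 3, 5, 6.
Reverse-coded (on a 1–4 scale, reversed = 5 − raw):
  item 1: 1
  item 3: 3
  item 5: 2
  item 6: 1
Sum = 1 + 3 + 2 + 1 = 7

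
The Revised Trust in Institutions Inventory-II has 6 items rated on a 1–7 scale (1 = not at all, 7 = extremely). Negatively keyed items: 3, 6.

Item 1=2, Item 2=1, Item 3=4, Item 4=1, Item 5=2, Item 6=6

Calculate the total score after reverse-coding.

Reversing items 3 and 6 with 8 − raw:
Total = 2 + 1 + (8−4) + 1 + 2 + (8−6)
      = 2 + 1 + 4 + 1 + 2 + 2 = 12

12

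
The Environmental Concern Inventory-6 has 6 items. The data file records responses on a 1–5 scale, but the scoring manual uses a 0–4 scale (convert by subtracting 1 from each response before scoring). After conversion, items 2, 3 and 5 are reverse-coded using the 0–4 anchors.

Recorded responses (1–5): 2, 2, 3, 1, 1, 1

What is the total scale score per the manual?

Convert to 0–4: 1, 1, 2, 0, 0, 0
Reverse-coded (on a 0–4 scale, reversed = 4 − raw):
  item 2: 4 − 1 = 3
  item 3: 4 − 2 = 2
  item 5: 4 − 0 = 4
Scored: 1, 3, 2, 0, 4, 0
Total = 10

10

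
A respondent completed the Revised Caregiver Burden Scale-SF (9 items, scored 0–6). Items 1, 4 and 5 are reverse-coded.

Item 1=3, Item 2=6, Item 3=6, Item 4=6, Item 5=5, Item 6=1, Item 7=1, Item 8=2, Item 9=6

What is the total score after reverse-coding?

Reversing items 1, 4, and 5 with 6 − raw:
Total = (6−3) + 6 + 6 + (6−6) + (6−5) + 1 + 1 + 2 + 6
      = 3 + 6 + 6 + 0 + 1 + 1 + 1 + 2 + 6 = 26

26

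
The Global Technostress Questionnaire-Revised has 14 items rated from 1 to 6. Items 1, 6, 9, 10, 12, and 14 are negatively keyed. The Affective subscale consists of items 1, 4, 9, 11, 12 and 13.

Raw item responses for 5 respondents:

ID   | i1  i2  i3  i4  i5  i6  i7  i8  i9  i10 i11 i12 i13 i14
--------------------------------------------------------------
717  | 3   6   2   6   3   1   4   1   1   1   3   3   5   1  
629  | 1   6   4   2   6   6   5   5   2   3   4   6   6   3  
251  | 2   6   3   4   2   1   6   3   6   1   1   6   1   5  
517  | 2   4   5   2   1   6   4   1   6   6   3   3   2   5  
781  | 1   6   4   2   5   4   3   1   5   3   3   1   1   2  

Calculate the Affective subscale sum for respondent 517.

Respondent 517 raw: 2, 4, 5, 2, 1, 6, 4, 1, 6, 6, 3, 3, 2, 5.
Affective items: 1, 4, 9, 11, 12, 13.
Reverse-coded (reversed = (1+6) − raw = 7 − raw):
  item 1: 7 − 2 = 5
  item 4: 2
  item 9: 7 − 6 = 1
  item 11: 3
  item 12: 7 − 3 = 4
  item 13: 2
Sum = 5 + 2 + 1 + 3 + 4 + 2 = 17

17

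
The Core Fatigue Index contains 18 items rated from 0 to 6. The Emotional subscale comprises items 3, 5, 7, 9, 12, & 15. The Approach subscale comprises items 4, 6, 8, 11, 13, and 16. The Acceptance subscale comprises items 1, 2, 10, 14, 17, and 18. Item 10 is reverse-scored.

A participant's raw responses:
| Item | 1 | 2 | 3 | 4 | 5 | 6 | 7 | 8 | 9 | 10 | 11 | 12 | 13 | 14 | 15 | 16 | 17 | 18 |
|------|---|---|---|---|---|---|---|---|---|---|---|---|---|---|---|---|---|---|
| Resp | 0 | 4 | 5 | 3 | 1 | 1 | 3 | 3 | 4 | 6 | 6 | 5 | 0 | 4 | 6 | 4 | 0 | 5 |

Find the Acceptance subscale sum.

Acceptance items: 1, 2, 10, 14, 17, 18.
Of these, item 10 is reverse-scored; reversed = (0+6) − raw = 6 − raw.
  item 1: 0
  item 2: 4
  item 10: 6 − 6 = 0
  item 14: 4
  item 17: 0
  item 18: 5
Sum = 0 + 4 + 0 + 4 + 0 + 5 = 13

13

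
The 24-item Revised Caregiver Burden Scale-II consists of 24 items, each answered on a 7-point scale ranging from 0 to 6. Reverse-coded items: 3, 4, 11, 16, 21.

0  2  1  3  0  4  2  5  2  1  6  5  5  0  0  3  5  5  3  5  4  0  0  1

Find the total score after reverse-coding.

58

Reverse-coded items (on a 0–6 scale, reversed = 6 − raw):
  item 3: 6 − 1 = 5
  item 4: 6 − 3 = 3
  item 11: 6 − 6 = 0
  item 16: 6 − 3 = 3
  item 21: 6 − 4 = 2
Scored items: 0, 2, 5, 3, 0, 4, 2, 5, 2, 1, 0, 5, 5, 0, 0, 3, 5, 5, 3, 5, 2, 0, 0, 1
Total = 0 + 2 + 5 + 3 + 0 + 4 + 2 + 5 + 2 + 1 + 0 + 5 + 5 + 0 + 0 + 3 + 5 + 5 + 3 + 5 + 2 + 0 + 0 + 1 = 58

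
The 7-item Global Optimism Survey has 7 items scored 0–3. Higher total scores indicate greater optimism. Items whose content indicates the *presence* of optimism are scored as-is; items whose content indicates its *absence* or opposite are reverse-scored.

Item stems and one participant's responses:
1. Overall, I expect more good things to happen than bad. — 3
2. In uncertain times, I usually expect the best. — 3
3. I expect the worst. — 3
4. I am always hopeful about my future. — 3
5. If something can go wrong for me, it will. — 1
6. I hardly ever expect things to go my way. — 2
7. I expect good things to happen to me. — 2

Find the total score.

14

Items 3, 5, 6 describe the absence/opposite of optimism → reverse-score.
reverse-coded value = 3 − response.
  item 1: 3
  item 2: 3
  item 3: 3 − 3 = 0
  item 4: 3
  item 5: 3 − 1 = 2
  item 6: 3 − 2 = 1
  item 7: 2
Total = 3 + 3 + 0 + 3 + 2 + 1 + 2 = 14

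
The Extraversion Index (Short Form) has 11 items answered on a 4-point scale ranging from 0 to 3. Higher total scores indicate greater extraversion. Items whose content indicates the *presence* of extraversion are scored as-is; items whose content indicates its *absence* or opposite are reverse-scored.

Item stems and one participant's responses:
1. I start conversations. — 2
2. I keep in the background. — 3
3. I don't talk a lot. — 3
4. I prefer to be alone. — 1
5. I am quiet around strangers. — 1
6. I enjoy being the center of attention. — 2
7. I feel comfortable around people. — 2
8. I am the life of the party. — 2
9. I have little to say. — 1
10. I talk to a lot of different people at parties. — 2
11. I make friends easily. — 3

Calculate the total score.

19

Items 2, 3, 4, 5, 9 describe the absence/opposite of extraversion → reverse-score.
on a 0–3 scale, reversed = 3 − raw.
  item 1: 2
  item 2: 3 − 3 = 0
  item 3: 3 − 3 = 0
  item 4: 3 − 1 = 2
  item 5: 3 − 1 = 2
  item 6: 2
  item 7: 2
  item 8: 2
  item 9: 3 − 1 = 2
  item 10: 2
  item 11: 3
Total = 2 + 0 + 0 + 2 + 2 + 2 + 2 + 2 + 2 + 2 + 3 = 19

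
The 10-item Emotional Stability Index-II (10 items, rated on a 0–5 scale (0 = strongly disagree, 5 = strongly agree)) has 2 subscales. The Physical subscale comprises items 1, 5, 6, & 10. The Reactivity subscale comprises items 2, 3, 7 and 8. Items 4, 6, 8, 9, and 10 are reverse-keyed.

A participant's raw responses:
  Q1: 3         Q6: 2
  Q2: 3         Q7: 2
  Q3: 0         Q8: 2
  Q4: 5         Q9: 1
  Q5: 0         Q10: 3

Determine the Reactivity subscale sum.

Reactivity items: 2, 3, 7, 8.
Of these, item 8 is reverse-keyed; reverse-coded value = 5 − response.
  item 2: 3
  item 3: 0
  item 7: 2
  item 8: 5 − 2 = 3
Sum = 3 + 0 + 2 + 3 = 8

8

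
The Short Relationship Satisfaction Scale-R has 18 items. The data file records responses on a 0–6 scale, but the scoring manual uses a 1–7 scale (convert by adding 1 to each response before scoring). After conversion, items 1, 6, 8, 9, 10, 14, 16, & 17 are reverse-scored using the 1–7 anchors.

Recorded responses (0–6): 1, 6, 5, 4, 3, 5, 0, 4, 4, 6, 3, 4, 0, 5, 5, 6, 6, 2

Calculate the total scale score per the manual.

61

Convert to 1–7: 2, 7, 6, 5, 4, 6, 1, 5, 5, 7, 4, 5, 1, 6, 6, 7, 7, 3
Reverse-coded (reverse-coded value = 8 − response):
  item 1: 8 − 2 = 6
  item 6: 8 − 6 = 2
  item 8: 8 − 5 = 3
  item 9: 8 − 5 = 3
  item 10: 8 − 7 = 1
  item 14: 8 − 6 = 2
  item 16: 8 − 7 = 1
  item 17: 8 − 7 = 1
Scored: 6, 7, 6, 5, 4, 2, 1, 3, 3, 1, 4, 5, 1, 2, 6, 1, 1, 3
Total = 61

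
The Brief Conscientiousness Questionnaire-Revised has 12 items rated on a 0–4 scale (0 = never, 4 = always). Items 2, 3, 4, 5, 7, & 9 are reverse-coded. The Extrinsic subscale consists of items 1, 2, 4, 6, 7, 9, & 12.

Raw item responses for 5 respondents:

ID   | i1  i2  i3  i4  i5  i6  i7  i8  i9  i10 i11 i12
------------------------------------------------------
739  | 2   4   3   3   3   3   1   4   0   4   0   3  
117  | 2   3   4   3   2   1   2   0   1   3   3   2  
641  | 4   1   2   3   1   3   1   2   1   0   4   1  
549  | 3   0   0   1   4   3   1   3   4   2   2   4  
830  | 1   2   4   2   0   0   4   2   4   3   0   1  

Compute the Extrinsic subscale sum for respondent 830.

Respondent 830 raw: 1, 2, 4, 2, 0, 0, 4, 2, 4, 3, 0, 1.
Extrinsic items: 1, 2, 4, 6, 7, 9, 12.
Reverse-coded (on a 0–4 scale, reversed = 4 − raw):
  item 1: 1
  item 2: 4 − 2 = 2
  item 4: 4 − 2 = 2
  item 6: 0
  item 7: 4 − 4 = 0
  item 9: 4 − 4 = 0
  item 12: 1
Sum = 1 + 2 + 2 + 0 + 0 + 0 + 1 = 6

6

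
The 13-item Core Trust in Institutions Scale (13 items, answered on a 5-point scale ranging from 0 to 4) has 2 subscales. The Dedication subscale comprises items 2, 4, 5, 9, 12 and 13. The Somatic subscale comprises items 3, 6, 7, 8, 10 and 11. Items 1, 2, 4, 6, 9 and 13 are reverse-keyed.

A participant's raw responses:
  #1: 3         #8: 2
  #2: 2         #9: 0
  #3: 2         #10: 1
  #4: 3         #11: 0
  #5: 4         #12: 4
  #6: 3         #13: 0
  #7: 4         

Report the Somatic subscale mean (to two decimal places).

1.67

Somatic items: 3, 6, 7, 8, 10, 11.
Of these, item 6 is reverse-keyed; on a 0–4 scale, reversed = 4 − raw.
  item 3: 2
  item 6: 4 − 3 = 1
  item 7: 4
  item 8: 2
  item 10: 1
  item 11: 0
Sum = 2 + 1 + 4 + 2 + 1 + 0 = 10
Mean = 10 / 6 = 1.67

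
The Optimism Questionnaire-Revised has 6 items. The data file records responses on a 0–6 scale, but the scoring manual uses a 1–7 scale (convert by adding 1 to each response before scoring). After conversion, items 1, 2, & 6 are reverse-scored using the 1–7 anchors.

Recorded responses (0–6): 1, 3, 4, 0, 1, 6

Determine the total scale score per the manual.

Convert to 1–7: 2, 4, 5, 1, 2, 7
Reverse-coded (on a 1–7 scale, reversed = 8 − raw):
  item 1: 8 − 2 = 6
  item 2: 8 − 4 = 4
  item 6: 8 − 7 = 1
Scored: 6, 4, 5, 1, 2, 1
Total = 19

19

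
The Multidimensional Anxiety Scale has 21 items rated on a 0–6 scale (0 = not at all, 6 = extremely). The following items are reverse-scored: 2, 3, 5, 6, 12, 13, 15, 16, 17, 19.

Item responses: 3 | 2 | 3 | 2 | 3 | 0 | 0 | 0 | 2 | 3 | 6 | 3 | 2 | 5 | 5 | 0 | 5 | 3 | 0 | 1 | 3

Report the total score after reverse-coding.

Reversing items 2, 3, 5, 6, 12, 13, 15, 16, 17 and 19 with 6 − raw:
Total = 3 + (6−2) + (6−3) + 2 + (6−3) + (6−0) + 0 + 0 + 2 + 3 + 6 + (6−3) + (6−2) + 5 + (6−5) + (6−0) + (6−5) + 3 + (6−0) + 1 + 3
      = 3 + 4 + 3 + 2 + 3 + 6 + 0 + 0 + 2 + 3 + 6 + 3 + 4 + 5 + 1 + 6 + 1 + 3 + 6 + 1 + 3 = 65

65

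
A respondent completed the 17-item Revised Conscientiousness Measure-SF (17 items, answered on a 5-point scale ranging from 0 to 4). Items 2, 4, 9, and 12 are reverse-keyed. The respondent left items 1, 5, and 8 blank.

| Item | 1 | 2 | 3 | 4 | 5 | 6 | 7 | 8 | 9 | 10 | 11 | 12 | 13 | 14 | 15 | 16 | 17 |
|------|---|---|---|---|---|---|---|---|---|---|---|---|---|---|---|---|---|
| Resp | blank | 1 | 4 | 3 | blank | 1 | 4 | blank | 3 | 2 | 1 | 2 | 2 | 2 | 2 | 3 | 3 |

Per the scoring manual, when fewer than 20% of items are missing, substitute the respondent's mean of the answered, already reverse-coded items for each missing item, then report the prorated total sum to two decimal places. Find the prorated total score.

37.64

Reverse-coded (reverse-coded value = 4 − response):
  item 2: 4 − 1 = 3
  item 4: 4 − 3 = 1
  item 9: 4 − 3 = 1
  item 12: 4 − 2 = 2
Completed scored items (14 of 17): 3, 4, 1, 1, 4, 1, 2, 1, 2, 2, 2, 2, 3, 3; sum = 31.
Person mean = 31 / 14 ≈ 2.2143
Prorated total = (31 / 14) × 17 = 37.64 (to 2 dp)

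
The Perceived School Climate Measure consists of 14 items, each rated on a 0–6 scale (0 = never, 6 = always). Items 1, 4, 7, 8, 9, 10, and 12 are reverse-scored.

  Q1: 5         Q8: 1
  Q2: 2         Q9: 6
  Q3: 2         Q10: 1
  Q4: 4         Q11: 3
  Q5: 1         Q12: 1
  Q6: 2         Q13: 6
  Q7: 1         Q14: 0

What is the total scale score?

39

Reversing items 1, 4, 7, 8, 9, 10, & 12 with 6 − raw:
Total = (6−5) + 2 + 2 + (6−4) + 1 + 2 + (6−1) + (6−1) + (6−6) + (6−1) + 3 + (6−1) + 6 + 0
      = 1 + 2 + 2 + 2 + 1 + 2 + 5 + 5 + 0 + 5 + 3 + 5 + 6 + 0 = 39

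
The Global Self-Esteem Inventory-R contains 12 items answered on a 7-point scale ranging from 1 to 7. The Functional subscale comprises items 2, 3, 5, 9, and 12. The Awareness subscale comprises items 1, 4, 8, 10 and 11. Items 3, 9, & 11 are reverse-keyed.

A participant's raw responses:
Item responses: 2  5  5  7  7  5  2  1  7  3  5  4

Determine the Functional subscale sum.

20

Functional items: 2, 3, 5, 9, 12.
Of these, items 3 and 9 are reverse-keyed; reverse-coded value = 8 − response.
  item 2: 5
  item 3: 8 − 5 = 3
  item 5: 7
  item 9: 8 − 7 = 1
  item 12: 4
Sum = 5 + 3 + 7 + 1 + 4 = 20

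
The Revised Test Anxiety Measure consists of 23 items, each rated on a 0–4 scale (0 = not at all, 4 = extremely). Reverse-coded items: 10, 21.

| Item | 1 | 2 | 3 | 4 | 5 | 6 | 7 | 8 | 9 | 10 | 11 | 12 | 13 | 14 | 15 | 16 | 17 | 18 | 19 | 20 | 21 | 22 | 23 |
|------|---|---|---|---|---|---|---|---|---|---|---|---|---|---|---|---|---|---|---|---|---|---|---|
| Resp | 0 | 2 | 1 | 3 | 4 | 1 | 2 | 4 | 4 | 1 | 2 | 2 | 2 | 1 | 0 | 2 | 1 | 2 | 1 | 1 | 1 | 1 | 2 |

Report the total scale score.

Apply reverse scoring (on a 0–4 scale, reversed = 4 − raw):
  item 10: 4 − 1 = 3
  item 21: 4 − 1 = 3
After reverse-coding: 0, 2, 1, 3, 4, 1, 2, 4, 4, 3, 2, 2, 2, 1, 0, 2, 1, 2, 1, 1, 3, 1, 2
Total = 0 + 2 + 1 + 3 + 4 + 1 + 2 + 4 + 4 + 3 + 2 + 2 + 2 + 1 + 0 + 2 + 1 + 2 + 1 + 1 + 3 + 1 + 2 = 44

44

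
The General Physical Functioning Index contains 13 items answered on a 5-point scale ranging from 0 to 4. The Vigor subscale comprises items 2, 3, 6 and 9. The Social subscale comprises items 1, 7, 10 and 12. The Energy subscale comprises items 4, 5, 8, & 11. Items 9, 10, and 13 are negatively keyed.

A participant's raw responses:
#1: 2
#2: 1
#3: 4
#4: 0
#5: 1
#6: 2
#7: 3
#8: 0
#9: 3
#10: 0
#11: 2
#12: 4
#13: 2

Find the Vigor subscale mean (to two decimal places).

Vigor items: 2, 3, 6, 9.
Of these, item 9 is negatively keyed; reverse-coded value = 4 − response.
  item 2: 1
  item 3: 4
  item 6: 2
  item 9: 4 − 3 = 1
Sum = 1 + 4 + 2 + 1 = 8
Mean = 8 / 4 = 2.00

2.00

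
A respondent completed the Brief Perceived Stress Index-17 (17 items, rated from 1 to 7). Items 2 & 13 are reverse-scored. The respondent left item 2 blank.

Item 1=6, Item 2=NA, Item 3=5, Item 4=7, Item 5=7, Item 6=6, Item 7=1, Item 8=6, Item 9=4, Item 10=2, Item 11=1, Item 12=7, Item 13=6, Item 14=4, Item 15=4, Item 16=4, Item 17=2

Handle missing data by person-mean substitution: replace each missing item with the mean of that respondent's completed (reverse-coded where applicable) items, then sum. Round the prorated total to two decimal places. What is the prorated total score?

Reverse-coded (on a 1–7 scale, reversed = 8 − raw):
  item 13: 8 − 6 = 2
Completed scored items (16 of 17): 6, 5, 7, 7, 6, 1, 6, 4, 2, 1, 7, 2, 4, 4, 4, 2; sum = 68.
Person mean = 68 / 16 ≈ 4.2500
Prorated total = (68 / 16) × 17 = 72.25 (to 2 dp)

72.25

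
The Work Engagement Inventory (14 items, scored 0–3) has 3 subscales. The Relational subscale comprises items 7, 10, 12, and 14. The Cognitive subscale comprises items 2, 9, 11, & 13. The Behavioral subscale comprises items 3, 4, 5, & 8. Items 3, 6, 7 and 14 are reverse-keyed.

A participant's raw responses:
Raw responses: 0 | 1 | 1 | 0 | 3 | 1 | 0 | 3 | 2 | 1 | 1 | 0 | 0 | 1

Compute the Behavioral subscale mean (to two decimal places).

2.00

Behavioral items: 3, 4, 5, 8.
Of these, item 3 is reverse-keyed; reverse-coded value = 3 − response.
  item 3: 3 − 1 = 2
  item 4: 0
  item 5: 3
  item 8: 3
Sum = 2 + 0 + 3 + 3 = 8
Mean = 8 / 4 = 2.00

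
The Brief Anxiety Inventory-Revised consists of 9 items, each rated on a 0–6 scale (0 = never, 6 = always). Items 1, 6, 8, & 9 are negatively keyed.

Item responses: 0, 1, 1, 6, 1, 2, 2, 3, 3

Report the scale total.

27

Reversing items 1, 6, 8, & 9 with 6 − raw:
Total = (6−0) + 1 + 1 + 6 + 1 + (6−2) + 2 + (6−3) + (6−3)
      = 6 + 1 + 1 + 6 + 1 + 4 + 2 + 3 + 3 = 27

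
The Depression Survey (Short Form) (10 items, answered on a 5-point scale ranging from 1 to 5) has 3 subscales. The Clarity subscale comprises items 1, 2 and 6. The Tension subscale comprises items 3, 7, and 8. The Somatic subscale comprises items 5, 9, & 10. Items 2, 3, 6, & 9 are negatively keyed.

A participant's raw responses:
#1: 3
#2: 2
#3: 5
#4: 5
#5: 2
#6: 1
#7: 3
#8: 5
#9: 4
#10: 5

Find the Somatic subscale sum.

9

Somatic items: 5, 9, 10.
Of these, item 9 is negatively keyed; on a 1–5 scale, reversed = 6 − raw.
  item 5: 2
  item 9: 6 − 4 = 2
  item 10: 5
Sum = 2 + 2 + 5 = 9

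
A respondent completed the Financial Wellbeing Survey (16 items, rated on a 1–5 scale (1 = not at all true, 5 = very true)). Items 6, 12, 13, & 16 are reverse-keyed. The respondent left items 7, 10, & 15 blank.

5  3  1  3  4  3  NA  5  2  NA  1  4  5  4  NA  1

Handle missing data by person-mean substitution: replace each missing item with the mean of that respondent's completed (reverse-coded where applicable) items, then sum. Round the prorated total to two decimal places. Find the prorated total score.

48.00

Reverse-coded (on a 1–5 scale, reversed = 6 − raw):
  item 6: 6 − 3 = 3
  item 12: 6 − 4 = 2
  item 13: 6 − 5 = 1
  item 16: 6 − 1 = 5
Completed scored items (13 of 16): 5, 3, 1, 3, 4, 3, 5, 2, 1, 2, 1, 4, 5; sum = 39.
Person mean = 39 / 13 ≈ 3.0000
Prorated total = (39 / 13) × 16 = 48.00 (to 2 dp)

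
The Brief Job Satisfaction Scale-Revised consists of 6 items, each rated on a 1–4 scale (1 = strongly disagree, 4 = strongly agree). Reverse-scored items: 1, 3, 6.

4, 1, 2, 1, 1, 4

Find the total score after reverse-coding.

Raw sum = 13. Reverse-scored items: 1, 3, 6; their raw sum = 10.
Each reversal replaces raw with 5 − raw, changing the total by 5 − 2·raw per item.
Total = 13 + 3·5 − 2·10 = 13 + 15 − 20 = 8

8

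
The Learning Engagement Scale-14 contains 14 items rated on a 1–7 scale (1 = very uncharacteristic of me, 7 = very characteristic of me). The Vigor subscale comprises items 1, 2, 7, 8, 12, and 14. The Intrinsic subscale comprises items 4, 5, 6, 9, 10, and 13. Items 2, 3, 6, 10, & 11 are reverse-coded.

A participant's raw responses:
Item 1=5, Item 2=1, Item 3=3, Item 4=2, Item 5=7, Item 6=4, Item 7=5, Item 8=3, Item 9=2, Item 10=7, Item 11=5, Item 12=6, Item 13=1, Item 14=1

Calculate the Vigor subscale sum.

27

Vigor items: 1, 2, 7, 8, 12, 14.
Of these, item 2 is reverse-coded; reverse-coded value = 8 − response.
  item 1: 5
  item 2: 8 − 1 = 7
  item 7: 5
  item 8: 3
  item 12: 6
  item 14: 1
Sum = 5 + 7 + 5 + 3 + 6 + 1 = 27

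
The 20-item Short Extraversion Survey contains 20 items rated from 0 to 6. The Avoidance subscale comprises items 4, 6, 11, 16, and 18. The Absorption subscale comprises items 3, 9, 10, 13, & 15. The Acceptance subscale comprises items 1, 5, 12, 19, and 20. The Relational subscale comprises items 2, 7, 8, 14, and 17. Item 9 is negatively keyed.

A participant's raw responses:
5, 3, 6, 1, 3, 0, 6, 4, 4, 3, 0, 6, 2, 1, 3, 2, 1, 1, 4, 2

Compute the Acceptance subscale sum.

Acceptance items: 1, 5, 12, 19, 20.
  item 1: 5
  item 5: 3
  item 12: 6
  item 19: 4
  item 20: 2
Sum = 5 + 3 + 6 + 4 + 2 = 20

20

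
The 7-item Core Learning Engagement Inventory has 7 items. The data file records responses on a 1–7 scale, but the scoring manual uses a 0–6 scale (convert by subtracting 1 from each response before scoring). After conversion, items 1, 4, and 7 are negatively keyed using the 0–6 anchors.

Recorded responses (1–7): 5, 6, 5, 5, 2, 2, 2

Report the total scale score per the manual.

Convert to 0–6: 4, 5, 4, 4, 1, 1, 1
Reverse-coded (reverse-coded value = 6 − response):
  item 1: 6 − 4 = 2
  item 4: 6 − 4 = 2
  item 7: 6 − 1 = 5
Scored: 2, 5, 4, 2, 1, 1, 5
Total = 20

20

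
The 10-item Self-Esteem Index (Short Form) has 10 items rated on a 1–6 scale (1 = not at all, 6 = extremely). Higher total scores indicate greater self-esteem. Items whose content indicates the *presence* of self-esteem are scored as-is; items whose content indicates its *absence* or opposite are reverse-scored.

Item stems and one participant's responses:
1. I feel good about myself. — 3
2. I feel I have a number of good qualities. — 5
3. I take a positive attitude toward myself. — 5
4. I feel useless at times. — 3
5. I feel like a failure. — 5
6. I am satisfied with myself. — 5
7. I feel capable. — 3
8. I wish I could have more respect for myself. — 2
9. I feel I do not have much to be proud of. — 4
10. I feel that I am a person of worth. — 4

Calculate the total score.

Items 4, 5, 8, 9 describe the absence/opposite of self-esteem → reverse-score.
reversed = (1+6) − raw = 7 − raw.
  item 1: 3
  item 2: 5
  item 3: 5
  item 4: 7 − 3 = 4
  item 5: 7 − 5 = 2
  item 6: 5
  item 7: 3
  item 8: 7 − 2 = 5
  item 9: 7 − 4 = 3
  item 10: 4
Total = 3 + 5 + 5 + 4 + 2 + 5 + 3 + 5 + 3 + 4 = 39

39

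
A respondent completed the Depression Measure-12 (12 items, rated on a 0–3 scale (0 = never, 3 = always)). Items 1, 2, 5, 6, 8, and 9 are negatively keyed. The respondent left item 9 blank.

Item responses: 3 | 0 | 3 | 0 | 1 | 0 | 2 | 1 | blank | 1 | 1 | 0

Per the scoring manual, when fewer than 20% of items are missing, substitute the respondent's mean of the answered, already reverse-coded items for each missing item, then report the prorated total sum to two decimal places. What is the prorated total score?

Reverse-coded (reverse-coded value = 3 − response):
  item 1: 3 − 3 = 0
  item 2: 3 − 0 = 3
  item 5: 3 − 1 = 2
  item 6: 3 − 0 = 3
  item 8: 3 − 1 = 2
Completed scored items (11 of 12): 0, 3, 3, 0, 2, 3, 2, 2, 1, 1, 0; sum = 17.
Person mean = 17 / 11 ≈ 1.5455
Prorated total = (17 / 11) × 12 = 18.55 (to 2 dp)

18.55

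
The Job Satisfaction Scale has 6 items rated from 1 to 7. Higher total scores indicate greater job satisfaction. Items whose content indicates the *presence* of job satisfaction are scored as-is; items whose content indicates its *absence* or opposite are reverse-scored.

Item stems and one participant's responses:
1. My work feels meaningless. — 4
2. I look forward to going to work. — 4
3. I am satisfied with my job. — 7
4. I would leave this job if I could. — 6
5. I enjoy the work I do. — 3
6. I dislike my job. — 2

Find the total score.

Items 1, 4, 6 describe the absence/opposite of job satisfaction → reverse-score.
reversed = (1+7) − raw = 8 − raw.
  item 1: 8 − 4 = 4
  item 2: 4
  item 3: 7
  item 4: 8 − 6 = 2
  item 5: 3
  item 6: 8 − 2 = 6
Total = 4 + 4 + 7 + 2 + 3 + 6 = 26

26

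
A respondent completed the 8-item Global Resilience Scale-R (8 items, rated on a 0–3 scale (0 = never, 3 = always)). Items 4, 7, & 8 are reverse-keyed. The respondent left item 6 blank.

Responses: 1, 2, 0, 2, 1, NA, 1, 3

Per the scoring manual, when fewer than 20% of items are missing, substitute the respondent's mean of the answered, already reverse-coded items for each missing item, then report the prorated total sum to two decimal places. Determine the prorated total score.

Reverse-coded (reverse-coded value = 3 − response):
  item 4: 3 − 2 = 1
  item 7: 3 − 1 = 2
  item 8: 3 − 3 = 0
Completed scored items (7 of 8): 1, 2, 0, 1, 1, 2, 0; sum = 7.
Person mean = 7 / 7 ≈ 1.0000
Prorated total = (7 / 7) × 8 = 8.00 (to 2 dp)

8.00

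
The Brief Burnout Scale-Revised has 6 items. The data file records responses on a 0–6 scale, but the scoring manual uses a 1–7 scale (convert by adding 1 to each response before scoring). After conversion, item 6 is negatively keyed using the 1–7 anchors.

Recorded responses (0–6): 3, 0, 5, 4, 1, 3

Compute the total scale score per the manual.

22

Convert to 1–7: 4, 1, 6, 5, 2, 4
Reverse-coded (reversed = (1+7) − raw = 8 − raw):
  item 6: 8 − 4 = 4
Scored: 4, 1, 6, 5, 2, 4
Total = 22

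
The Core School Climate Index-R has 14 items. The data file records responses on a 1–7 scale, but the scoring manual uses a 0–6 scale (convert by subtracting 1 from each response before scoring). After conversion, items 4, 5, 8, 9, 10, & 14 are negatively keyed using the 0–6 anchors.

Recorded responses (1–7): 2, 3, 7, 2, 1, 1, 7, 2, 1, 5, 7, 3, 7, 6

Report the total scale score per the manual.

Convert to 0–6: 1, 2, 6, 1, 0, 0, 6, 1, 0, 4, 6, 2, 6, 5
Reverse-coded (on a 0–6 scale, reversed = 6 − raw):
  item 4: 6 − 1 = 5
  item 5: 6 − 0 = 6
  item 8: 6 − 1 = 5
  item 9: 6 − 0 = 6
  item 10: 6 − 4 = 2
  item 14: 6 − 5 = 1
Scored: 1, 2, 6, 5, 6, 0, 6, 5, 6, 2, 6, 2, 6, 1
Total = 54

54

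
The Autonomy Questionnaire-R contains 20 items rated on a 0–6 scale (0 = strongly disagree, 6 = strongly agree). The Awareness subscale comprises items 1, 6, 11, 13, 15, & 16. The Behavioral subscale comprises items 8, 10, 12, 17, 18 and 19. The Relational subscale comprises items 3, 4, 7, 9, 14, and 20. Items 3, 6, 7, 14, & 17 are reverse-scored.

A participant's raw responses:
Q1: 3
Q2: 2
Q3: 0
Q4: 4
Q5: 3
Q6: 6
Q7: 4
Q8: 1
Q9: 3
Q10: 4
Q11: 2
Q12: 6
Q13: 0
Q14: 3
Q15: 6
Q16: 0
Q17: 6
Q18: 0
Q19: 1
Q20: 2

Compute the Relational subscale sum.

Relational items: 3, 4, 7, 9, 14, 20.
Of these, items 3, 7, & 14 are reverse-scored; reverse-coded value = 6 − response.
  item 3: 6 − 0 = 6
  item 4: 4
  item 7: 6 − 4 = 2
  item 9: 3
  item 14: 6 − 3 = 3
  item 20: 2
Sum = 6 + 4 + 2 + 3 + 3 + 2 = 20

20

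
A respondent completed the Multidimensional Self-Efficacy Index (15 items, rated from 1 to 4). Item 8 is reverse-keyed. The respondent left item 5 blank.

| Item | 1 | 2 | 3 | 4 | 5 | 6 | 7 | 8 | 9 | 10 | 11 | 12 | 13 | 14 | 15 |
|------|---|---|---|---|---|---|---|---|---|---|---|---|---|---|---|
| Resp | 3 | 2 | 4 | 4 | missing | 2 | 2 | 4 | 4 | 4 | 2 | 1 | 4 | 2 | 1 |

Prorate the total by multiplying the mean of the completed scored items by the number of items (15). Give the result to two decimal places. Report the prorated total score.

38.57

Reverse-coded (reversed = (1+4) − raw = 5 − raw):
  item 8: 5 − 4 = 1
Completed scored items (14 of 15): 3, 2, 4, 4, 2, 2, 1, 4, 4, 2, 1, 4, 2, 1; sum = 36.
Person mean = 36 / 14 ≈ 2.5714
Prorated total = (36 / 14) × 15 = 38.57 (to 2 dp)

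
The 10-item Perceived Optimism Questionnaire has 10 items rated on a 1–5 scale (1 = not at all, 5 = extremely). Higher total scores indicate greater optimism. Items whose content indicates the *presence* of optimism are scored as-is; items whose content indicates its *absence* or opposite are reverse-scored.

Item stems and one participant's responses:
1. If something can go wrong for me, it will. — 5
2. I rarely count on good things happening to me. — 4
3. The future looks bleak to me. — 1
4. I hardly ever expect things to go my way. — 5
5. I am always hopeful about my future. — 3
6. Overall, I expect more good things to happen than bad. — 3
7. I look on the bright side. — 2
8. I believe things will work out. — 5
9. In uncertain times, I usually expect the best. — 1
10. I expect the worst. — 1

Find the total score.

28

Items 1, 2, 3, 4, 10 describe the absence/opposite of optimism → reverse-score.
reversed = (1+5) − raw = 6 − raw.
  item 1: 6 − 5 = 1
  item 2: 6 − 4 = 2
  item 3: 6 − 1 = 5
  item 4: 6 − 5 = 1
  item 5: 3
  item 6: 3
  item 7: 2
  item 8: 5
  item 9: 1
  item 10: 6 − 1 = 5
Total = 1 + 2 + 5 + 1 + 3 + 3 + 2 + 5 + 1 + 5 = 28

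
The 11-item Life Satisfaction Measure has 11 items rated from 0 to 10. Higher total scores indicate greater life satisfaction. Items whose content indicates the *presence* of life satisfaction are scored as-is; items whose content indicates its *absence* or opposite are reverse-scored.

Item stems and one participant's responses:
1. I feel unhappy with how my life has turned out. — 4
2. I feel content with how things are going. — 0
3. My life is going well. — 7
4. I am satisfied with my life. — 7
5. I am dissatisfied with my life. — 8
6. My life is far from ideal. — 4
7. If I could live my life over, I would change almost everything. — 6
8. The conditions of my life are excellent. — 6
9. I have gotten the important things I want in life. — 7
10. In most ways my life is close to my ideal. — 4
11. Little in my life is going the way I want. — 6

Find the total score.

53

Items 1, 5, 6, 7, 11 describe the absence/opposite of life satisfaction → reverse-score.
reverse-coded value = 10 − response.
  item 1: 10 − 4 = 6
  item 2: 0
  item 3: 7
  item 4: 7
  item 5: 10 − 8 = 2
  item 6: 10 − 4 = 6
  item 7: 10 − 6 = 4
  item 8: 6
  item 9: 7
  item 10: 4
  item 11: 10 − 6 = 4
Total = 6 + 0 + 7 + 7 + 2 + 6 + 4 + 6 + 7 + 4 + 4 = 53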